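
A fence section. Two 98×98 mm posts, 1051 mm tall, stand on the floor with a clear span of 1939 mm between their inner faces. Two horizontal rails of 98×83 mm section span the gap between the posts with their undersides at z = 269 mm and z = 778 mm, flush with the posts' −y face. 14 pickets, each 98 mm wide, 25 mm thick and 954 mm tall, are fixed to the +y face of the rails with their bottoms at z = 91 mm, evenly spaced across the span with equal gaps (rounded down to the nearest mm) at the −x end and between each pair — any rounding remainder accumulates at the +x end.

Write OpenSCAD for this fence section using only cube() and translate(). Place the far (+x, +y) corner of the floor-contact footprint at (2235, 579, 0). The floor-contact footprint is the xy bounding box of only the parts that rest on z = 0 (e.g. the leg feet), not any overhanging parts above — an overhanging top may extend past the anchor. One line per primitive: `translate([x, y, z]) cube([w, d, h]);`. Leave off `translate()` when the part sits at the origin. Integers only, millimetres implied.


translate([100, 481, 0]) cube([98, 98, 1051]);
translate([2137, 481, 0]) cube([98, 98, 1051]);
translate([198, 481, 269]) cube([1939, 98, 83]);
translate([198, 481, 778]) cube([1939, 98, 83]);
translate([235, 579, 91]) cube([98, 25, 954]);
translate([370, 579, 91]) cube([98, 25, 954]);
translate([505, 579, 91]) cube([98, 25, 954]);
translate([640, 579, 91]) cube([98, 25, 954]);
translate([775, 579, 91]) cube([98, 25, 954]);
translate([910, 579, 91]) cube([98, 25, 954]);
translate([1045, 579, 91]) cube([98, 25, 954]);
translate([1180, 579, 91]) cube([98, 25, 954]);
translate([1315, 579, 91]) cube([98, 25, 954]);
translate([1450, 579, 91]) cube([98, 25, 954]);
translate([1585, 579, 91]) cube([98, 25, 954]);
translate([1720, 579, 91]) cube([98, 25, 954]);
translate([1855, 579, 91]) cube([98, 25, 954]);
translate([1990, 579, 91]) cube([98, 25, 954]);


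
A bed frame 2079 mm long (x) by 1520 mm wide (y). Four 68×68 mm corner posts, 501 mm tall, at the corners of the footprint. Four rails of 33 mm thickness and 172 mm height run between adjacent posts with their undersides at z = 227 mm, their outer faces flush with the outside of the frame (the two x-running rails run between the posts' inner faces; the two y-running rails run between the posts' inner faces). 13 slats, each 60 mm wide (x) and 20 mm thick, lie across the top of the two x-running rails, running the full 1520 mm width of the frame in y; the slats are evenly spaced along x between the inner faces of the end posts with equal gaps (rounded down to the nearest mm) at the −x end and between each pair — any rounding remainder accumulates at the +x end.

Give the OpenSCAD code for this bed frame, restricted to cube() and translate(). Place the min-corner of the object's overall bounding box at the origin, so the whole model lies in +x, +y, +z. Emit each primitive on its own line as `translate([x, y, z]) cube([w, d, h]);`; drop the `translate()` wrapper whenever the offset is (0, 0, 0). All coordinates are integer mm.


cube([68, 68, 501]);
translate([0, 1452, 0]) cube([68, 68, 501]);
translate([2011, 0, 0]) cube([68, 68, 501]);
translate([2011, 1452, 0]) cube([68, 68, 501]);
translate([68, 0, 227]) cube([1943, 33, 172]);
translate([68, 1487, 227]) cube([1943, 33, 172]);
translate([0, 68, 227]) cube([33, 1384, 172]);
translate([2046, 68, 227]) cube([33, 1384, 172]);
translate([151, 0, 399]) cube([60, 1520, 20]);
translate([294, 0, 399]) cube([60, 1520, 20]);
translate([437, 0, 399]) cube([60, 1520, 20]);
translate([580, 0, 399]) cube([60, 1520, 20]);
translate([723, 0, 399]) cube([60, 1520, 20]);
translate([866, 0, 399]) cube([60, 1520, 20]);
translate([1009, 0, 399]) cube([60, 1520, 20]);
translate([1152, 0, 399]) cube([60, 1520, 20]);
translate([1295, 0, 399]) cube([60, 1520, 20]);
translate([1438, 0, 399]) cube([60, 1520, 20]);
translate([1581, 0, 399]) cube([60, 1520, 20]);
translate([1724, 0, 399]) cube([60, 1520, 20]);
translate([1867, 0, 399]) cube([60, 1520, 20]);


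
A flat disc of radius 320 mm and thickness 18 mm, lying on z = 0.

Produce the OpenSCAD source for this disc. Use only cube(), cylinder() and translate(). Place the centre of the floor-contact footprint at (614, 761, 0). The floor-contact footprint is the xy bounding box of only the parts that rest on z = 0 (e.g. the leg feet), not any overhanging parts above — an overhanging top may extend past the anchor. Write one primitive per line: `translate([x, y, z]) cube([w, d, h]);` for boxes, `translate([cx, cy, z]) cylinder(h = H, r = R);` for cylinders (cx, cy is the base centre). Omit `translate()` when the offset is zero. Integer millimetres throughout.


translate([614, 761, 0]) cylinder(h = 18, r = 320);


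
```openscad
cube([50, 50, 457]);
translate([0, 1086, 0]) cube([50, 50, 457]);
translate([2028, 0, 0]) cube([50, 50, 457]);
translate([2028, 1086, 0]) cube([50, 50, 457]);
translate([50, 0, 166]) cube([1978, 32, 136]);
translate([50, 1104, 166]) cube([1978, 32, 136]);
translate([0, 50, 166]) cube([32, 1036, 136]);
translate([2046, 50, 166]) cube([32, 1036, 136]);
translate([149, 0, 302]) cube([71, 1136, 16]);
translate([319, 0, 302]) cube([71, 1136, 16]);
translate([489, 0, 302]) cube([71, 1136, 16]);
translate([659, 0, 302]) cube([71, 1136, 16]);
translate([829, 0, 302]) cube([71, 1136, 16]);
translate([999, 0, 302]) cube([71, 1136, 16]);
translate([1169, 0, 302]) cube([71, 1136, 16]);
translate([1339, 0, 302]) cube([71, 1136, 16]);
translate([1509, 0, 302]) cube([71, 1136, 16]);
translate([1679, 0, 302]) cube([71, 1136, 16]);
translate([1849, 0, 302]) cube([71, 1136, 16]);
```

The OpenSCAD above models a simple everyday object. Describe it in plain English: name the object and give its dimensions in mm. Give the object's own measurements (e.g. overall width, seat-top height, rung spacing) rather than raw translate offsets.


A bed frame 2078 mm long (x) by 1136 mm wide (y). Four 50×50 mm corner posts, 457 mm tall, at the corners of the footprint. Four rails of 32 mm thickness and 136 mm height run between adjacent posts with their undersides at z = 166 mm, their outer faces flush with the outside of the frame (the two x-running rails run between the posts' inner faces; the two y-running rails run between the posts' inner faces). 11 slats, each 71 mm wide (x) and 16 mm thick, lie across the top of the two x-running rails, running the full 1136 mm width of the frame in y; along x they sit between the end posts with a 99 mm gap after the −x posts and between neighbouring slats, leaving 108 mm before the +x posts.


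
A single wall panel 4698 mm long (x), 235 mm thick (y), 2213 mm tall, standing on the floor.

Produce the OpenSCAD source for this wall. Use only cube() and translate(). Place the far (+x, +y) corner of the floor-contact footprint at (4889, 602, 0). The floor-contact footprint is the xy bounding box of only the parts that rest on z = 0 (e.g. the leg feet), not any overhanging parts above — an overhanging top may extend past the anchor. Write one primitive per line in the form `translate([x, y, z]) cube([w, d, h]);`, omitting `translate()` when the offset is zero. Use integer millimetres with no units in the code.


translate([191, 367, 0]) cube([4698, 235, 2213]);


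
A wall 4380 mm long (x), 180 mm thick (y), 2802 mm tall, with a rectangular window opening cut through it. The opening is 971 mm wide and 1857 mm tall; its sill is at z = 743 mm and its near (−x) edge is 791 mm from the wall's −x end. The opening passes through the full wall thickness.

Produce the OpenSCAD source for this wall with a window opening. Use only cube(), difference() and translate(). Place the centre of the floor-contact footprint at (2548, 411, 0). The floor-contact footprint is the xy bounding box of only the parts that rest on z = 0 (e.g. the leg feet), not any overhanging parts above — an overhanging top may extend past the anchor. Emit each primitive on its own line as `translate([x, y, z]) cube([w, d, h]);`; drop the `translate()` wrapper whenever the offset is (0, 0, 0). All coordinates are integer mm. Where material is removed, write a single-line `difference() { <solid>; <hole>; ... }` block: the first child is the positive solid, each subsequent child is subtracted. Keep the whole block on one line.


difference() { translate([358, 321, 0]) cube([4380, 180, 2802]); translate([1149, 321, 743]) cube([971, 180, 1857]); }


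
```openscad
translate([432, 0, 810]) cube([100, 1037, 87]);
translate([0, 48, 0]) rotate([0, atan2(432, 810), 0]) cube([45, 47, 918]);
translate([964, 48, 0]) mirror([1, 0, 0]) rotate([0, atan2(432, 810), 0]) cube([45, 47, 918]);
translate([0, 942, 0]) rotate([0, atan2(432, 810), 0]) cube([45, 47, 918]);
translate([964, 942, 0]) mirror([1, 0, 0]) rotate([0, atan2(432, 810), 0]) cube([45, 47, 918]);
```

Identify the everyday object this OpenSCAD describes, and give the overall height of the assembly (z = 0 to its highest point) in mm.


A sawhorse. The overall height is 897 mm.

A beam across two mirrored pairs of raked legs — a sawhorse. The beam's underside is at z = 810 (matching the legs' vertical rise in atan2(432, 810)) and the beam is 87 mm tall, so its top is at 810 + 87 = 897 mm. The raked legs top out at the beam's underside, so that is the highest point.


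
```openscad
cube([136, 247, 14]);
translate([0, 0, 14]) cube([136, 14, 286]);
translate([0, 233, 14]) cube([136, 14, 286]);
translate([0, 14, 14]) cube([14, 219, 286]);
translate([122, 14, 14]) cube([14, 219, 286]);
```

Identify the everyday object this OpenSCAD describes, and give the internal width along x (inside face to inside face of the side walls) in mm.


An open box. The internal width is 108 mm.

A 136×247 base slab with four walls standing on it — an open box. The base is 136 mm wide and the walls are 14 mm thick, so the internal width is 136 − 2 × 14 = 108 mm.


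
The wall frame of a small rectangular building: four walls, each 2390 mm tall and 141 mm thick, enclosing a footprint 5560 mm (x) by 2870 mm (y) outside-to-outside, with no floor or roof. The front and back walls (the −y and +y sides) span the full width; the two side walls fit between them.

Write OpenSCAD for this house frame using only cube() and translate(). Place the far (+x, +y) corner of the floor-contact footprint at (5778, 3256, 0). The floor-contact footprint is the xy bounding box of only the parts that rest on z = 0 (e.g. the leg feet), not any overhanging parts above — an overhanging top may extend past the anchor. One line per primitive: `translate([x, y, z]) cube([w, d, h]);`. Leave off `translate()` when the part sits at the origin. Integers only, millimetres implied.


translate([218, 386, 0]) cube([5560, 141, 2390]);
translate([218, 3115, 0]) cube([5560, 141, 2390]);
translate([218, 527, 0]) cube([141, 2588, 2390]);
translate([5637, 527, 0]) cube([141, 2588, 2390]);


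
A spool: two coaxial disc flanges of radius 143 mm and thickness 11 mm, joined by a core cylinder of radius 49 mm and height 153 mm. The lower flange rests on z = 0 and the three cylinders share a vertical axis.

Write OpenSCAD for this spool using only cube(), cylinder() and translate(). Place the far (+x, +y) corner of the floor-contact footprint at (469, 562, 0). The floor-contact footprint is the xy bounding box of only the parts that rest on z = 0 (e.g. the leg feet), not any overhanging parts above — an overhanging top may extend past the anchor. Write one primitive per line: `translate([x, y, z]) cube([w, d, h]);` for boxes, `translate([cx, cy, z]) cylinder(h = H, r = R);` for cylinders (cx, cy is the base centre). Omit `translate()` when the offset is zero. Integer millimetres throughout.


translate([326, 419, 0]) cylinder(h = 11, r = 143);
translate([326, 419, 11]) cylinder(h = 153, r = 49);
translate([326, 419, 164]) cylinder(h = 11, r = 143);


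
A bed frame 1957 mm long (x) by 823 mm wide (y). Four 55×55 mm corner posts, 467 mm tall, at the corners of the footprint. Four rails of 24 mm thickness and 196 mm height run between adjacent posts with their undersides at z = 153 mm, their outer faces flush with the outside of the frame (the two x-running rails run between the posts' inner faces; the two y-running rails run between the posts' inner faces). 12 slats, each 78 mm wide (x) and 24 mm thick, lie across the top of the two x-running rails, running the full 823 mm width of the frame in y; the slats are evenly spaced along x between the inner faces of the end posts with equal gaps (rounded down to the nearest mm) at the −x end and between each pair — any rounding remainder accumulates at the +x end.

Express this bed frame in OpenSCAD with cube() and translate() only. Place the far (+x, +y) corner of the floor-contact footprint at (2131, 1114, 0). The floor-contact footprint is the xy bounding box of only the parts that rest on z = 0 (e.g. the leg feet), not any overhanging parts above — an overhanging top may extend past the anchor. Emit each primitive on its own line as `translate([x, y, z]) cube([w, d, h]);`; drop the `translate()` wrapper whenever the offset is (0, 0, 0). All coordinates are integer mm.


translate([174, 291, 0]) cube([55, 55, 467]);
translate([174, 1059, 0]) cube([55, 55, 467]);
translate([2076, 291, 0]) cube([55, 55, 467]);
translate([2076, 1059, 0]) cube([55, 55, 467]);
translate([229, 291, 153]) cube([1847, 24, 196]);
translate([229, 1090, 153]) cube([1847, 24, 196]);
translate([174, 346, 153]) cube([24, 713, 196]);
translate([2107, 346, 153]) cube([24, 713, 196]);
translate([299, 291, 349]) cube([78, 823, 24]);
translate([447, 291, 349]) cube([78, 823, 24]);
translate([595, 291, 349]) cube([78, 823, 24]);
translate([743, 291, 349]) cube([78, 823, 24]);
translate([891, 291, 349]) cube([78, 823, 24]);
translate([1039, 291, 349]) cube([78, 823, 24]);
translate([1187, 291, 349]) cube([78, 823, 24]);
translate([1335, 291, 349]) cube([78, 823, 24]);
translate([1483, 291, 349]) cube([78, 823, 24]);
translate([1631, 291, 349]) cube([78, 823, 24]);
translate([1779, 291, 349]) cube([78, 823, 24]);
translate([1927, 291, 349]) cube([78, 823, 24]);


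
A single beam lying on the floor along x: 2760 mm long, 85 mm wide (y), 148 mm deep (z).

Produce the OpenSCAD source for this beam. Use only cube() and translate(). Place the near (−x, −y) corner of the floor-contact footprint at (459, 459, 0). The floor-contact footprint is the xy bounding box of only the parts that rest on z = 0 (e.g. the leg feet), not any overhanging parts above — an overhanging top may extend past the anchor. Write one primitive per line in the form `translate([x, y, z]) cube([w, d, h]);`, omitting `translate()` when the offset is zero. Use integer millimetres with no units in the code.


translate([459, 459, 0]) cube([2760, 85, 148]);


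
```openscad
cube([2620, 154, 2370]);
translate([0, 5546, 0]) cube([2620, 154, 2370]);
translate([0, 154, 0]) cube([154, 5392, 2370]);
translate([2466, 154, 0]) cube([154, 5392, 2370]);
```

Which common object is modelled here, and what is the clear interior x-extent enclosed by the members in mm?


A house (or room) frame. The interior width is 2312 mm.

Four 2370 mm walls enclosing a rectangle with no floor or roof — a room or house frame. Outside width is 2620 mm and wall thickness is 154 mm, so the interior width is 2620 − 2 × 154 = 2312 mm.


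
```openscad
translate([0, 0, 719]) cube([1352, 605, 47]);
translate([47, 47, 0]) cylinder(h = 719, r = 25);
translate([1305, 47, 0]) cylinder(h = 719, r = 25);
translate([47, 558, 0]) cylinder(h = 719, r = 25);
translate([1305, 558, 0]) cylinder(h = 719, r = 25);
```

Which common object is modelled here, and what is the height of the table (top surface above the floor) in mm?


A table. The table height is 766 mm.

A 1352×605×47 slab sits at z = 719 on four Ø50 mm round legs — a table. The top surface is at 719 + 47 = 766 mm.


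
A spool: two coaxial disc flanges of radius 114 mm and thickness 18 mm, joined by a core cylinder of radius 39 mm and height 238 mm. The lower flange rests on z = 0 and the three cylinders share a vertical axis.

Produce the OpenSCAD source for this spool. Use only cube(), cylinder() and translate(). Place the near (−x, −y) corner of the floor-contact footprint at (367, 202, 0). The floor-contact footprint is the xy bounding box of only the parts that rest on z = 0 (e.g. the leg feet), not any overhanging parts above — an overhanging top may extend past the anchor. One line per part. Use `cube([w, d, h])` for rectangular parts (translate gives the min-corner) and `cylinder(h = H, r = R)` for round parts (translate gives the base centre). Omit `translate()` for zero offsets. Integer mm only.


translate([481, 316, 0]) cylinder(h = 18, r = 114);
translate([481, 316, 18]) cylinder(h = 238, r = 39);
translate([481, 316, 256]) cylinder(h = 18, r = 114);


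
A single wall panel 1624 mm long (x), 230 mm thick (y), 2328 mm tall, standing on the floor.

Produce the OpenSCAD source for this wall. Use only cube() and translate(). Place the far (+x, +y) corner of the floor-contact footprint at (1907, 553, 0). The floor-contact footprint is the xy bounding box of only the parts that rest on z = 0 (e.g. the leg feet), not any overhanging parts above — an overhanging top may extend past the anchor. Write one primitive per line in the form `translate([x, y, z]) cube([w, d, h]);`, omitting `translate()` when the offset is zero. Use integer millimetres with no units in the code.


translate([283, 323, 0]) cube([1624, 230, 2328]);


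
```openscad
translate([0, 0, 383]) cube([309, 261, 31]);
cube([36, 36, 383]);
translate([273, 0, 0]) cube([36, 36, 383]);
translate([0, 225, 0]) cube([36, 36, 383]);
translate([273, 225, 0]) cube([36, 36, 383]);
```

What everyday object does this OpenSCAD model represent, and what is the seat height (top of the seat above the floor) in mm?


A stool. The seat height is 414 mm.

A 309×261×31 slab at z = 383 on four corner posts — a stool. The seat top is 383 + 31 = 414 mm.


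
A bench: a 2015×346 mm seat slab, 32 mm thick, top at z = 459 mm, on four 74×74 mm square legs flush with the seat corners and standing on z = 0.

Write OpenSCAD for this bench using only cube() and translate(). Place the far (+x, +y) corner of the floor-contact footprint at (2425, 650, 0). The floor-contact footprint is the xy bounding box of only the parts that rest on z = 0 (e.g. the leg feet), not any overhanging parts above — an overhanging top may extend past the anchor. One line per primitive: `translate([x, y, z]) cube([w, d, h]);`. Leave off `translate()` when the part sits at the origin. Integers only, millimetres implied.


translate([410, 304, 427]) cube([2015, 346, 32]);
translate([410, 304, 0]) cube([74, 74, 427]);
translate([410, 576, 0]) cube([74, 74, 427]);
translate([2351, 304, 0]) cube([74, 74, 427]);
translate([2351, 576, 0]) cube([74, 74, 427]);


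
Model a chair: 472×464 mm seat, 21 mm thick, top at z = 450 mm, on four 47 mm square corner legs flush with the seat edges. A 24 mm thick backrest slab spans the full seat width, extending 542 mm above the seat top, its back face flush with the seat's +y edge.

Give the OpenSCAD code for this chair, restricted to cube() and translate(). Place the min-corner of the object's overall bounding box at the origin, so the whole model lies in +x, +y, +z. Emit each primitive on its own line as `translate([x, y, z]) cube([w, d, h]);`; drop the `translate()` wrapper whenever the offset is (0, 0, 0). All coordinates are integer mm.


translate([0, 0, 429]) cube([472, 464, 21]);
cube([47, 47, 429]);
translate([425, 0, 0]) cube([47, 47, 429]);
translate([0, 417, 0]) cube([47, 47, 429]);
translate([425, 417, 0]) cube([47, 47, 429]);
translate([0, 440, 450]) cube([472, 24, 542]);


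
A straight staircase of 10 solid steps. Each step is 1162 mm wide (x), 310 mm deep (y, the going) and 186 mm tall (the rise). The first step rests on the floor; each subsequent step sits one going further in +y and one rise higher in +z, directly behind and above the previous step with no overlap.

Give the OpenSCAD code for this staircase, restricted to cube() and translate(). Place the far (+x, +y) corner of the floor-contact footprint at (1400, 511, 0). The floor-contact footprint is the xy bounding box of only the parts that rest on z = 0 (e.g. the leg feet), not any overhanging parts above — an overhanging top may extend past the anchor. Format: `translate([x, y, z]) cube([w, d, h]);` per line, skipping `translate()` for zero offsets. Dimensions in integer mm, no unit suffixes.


translate([238, 201, 0]) cube([1162, 310, 186]);
translate([238, 511, 186]) cube([1162, 310, 186]);
translate([238, 821, 372]) cube([1162, 310, 186]);
translate([238, 1131, 558]) cube([1162, 310, 186]);
translate([238, 1441, 744]) cube([1162, 310, 186]);
translate([238, 1751, 930]) cube([1162, 310, 186]);
translate([238, 2061, 1116]) cube([1162, 310, 186]);
translate([238, 2371, 1302]) cube([1162, 310, 186]);
translate([238, 2681, 1488]) cube([1162, 310, 186]);
translate([238, 2991, 1674]) cube([1162, 310, 186]);


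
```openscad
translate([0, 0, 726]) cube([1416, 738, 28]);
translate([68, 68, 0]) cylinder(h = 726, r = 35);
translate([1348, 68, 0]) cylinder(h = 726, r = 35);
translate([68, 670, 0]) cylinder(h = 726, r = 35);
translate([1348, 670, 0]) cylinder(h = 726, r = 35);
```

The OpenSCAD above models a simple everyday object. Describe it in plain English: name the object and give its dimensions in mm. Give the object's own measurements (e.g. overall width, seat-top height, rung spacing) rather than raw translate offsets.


A table: top 1416 mm (x) × 738 mm (y), 28 mm thick, upper face at z = 754 mm, on four round legs of 70 mm diameter, each leg's bounding box inset 33 mm from the nearest pair of top edges from z = 0 to the bottom of the top.


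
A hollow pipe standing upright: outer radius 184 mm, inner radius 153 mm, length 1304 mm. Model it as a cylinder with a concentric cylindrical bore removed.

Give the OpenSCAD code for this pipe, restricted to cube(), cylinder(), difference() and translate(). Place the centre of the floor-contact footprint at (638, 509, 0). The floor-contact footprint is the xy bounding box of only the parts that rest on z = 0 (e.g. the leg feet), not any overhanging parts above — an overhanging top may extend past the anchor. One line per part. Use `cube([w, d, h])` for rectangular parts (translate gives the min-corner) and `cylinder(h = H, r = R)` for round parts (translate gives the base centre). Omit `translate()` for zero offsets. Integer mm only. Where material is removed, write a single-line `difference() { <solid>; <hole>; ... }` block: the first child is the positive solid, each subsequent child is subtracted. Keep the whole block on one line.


difference() { translate([638, 509, 0]) cylinder(h = 1304, r = 184); translate([638, 509, 0]) cylinder(h = 1304, r = 153); }


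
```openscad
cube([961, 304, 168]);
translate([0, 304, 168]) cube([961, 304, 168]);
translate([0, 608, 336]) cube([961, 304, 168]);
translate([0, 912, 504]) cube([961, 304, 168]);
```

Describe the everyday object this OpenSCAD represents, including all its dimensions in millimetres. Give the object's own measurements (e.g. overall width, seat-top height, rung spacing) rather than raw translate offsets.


A straight staircase of 4 solid steps. Each step is 961 mm wide (x), 304 mm deep (y, the going) and 168 mm tall (the rise). The first step rests on the floor; each subsequent step sits one going further in +y and one rise higher in +z, directly behind and above the previous step with no overlap.


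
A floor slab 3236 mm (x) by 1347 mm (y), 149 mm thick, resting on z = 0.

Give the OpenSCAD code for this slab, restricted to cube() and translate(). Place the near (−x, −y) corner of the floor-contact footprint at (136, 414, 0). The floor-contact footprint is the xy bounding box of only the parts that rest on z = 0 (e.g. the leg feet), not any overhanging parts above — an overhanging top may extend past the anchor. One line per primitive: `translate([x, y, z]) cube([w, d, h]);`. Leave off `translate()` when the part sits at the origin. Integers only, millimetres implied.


translate([136, 414, 0]) cube([3236, 1347, 149]);


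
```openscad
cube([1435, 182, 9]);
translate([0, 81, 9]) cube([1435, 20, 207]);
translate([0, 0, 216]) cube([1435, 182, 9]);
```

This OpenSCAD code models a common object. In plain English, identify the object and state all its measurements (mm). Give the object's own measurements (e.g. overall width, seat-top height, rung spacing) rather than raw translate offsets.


An I-beam lying along x, 1435 mm long. Overall section height 225 mm. Two flanges 182 mm wide (y) and 9 mm thick, one on the floor and one at the top; a web 20 mm thick runs between them, centred on the flange width.


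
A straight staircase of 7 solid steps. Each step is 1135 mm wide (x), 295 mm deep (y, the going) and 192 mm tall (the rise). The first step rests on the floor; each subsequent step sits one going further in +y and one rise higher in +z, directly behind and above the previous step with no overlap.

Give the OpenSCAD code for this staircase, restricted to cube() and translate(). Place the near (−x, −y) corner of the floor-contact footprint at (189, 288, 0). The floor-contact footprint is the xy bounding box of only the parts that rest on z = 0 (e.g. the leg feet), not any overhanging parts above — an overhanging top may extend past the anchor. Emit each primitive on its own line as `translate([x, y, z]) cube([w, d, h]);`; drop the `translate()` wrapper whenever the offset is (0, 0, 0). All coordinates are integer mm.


translate([189, 288, 0]) cube([1135, 295, 192]);
translate([189, 583, 192]) cube([1135, 295, 192]);
translate([189, 878, 384]) cube([1135, 295, 192]);
translate([189, 1173, 576]) cube([1135, 295, 192]);
translate([189, 1468, 768]) cube([1135, 295, 192]);
translate([189, 1763, 960]) cube([1135, 295, 192]);
translate([189, 2058, 1152]) cube([1135, 295, 192]);


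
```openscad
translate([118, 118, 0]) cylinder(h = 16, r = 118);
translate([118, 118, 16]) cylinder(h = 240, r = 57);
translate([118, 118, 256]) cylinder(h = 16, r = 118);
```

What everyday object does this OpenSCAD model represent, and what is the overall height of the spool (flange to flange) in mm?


A spool. The overall height is 272 mm.

Three coaxial cylinders, large–small–large — a spool. Two 16 mm flanges and a 240 mm core give 16 + 240 + 16 = 272 mm.


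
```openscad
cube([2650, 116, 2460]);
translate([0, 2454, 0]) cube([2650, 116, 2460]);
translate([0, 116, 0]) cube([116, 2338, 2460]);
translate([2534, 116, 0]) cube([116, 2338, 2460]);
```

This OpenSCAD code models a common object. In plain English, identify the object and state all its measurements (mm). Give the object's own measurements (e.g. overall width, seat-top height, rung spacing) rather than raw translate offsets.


The wall frame of a small rectangular building: four walls, each 2460 mm tall and 116 mm thick, enclosing a footprint 2650 mm (x) by 2570 mm (y) outside-to-outside, with no floor or roof. The front and back walls (the −y and +y sides) span the full width; the two side walls fit between them.


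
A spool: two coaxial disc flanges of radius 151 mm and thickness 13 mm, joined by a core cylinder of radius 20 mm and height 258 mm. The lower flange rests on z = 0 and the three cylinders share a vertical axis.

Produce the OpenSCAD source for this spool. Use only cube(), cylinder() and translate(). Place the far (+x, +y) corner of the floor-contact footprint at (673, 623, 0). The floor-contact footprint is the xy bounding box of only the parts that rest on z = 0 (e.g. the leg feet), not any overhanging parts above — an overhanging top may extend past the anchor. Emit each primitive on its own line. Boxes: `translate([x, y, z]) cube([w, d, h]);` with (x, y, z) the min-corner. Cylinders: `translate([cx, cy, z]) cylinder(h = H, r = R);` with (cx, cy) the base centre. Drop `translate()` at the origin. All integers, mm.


translate([522, 472, 0]) cylinder(h = 13, r = 151);
translate([522, 472, 13]) cylinder(h = 258, r = 20);
translate([522, 472, 271]) cylinder(h = 13, r = 151);


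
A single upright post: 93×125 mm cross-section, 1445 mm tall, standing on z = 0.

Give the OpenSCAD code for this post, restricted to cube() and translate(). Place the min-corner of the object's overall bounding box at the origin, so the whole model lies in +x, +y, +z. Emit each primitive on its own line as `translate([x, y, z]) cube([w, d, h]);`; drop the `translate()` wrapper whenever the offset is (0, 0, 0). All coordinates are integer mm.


cube([93, 125, 1445]);


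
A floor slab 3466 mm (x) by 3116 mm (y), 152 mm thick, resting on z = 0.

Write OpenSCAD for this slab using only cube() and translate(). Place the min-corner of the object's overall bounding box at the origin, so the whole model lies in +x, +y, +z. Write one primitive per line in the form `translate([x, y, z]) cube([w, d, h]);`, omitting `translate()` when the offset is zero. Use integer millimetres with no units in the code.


cube([3466, 3116, 152]);


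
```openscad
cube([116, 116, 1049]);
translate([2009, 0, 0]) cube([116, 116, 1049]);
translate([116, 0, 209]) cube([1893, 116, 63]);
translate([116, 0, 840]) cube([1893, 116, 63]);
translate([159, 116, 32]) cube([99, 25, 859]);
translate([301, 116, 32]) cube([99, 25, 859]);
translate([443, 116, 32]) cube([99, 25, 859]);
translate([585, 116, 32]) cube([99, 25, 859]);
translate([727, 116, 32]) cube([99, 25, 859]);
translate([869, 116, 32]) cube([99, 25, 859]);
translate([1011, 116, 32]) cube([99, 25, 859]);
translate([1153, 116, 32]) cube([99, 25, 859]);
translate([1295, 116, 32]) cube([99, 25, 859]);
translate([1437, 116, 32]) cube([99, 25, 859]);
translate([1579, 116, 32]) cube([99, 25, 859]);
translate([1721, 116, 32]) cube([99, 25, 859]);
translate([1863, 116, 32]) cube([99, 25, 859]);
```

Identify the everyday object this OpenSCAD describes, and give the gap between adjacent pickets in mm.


A fence section. The picket gap is 43 mm.

Two posts, two rails, 13 pickets — a fence section. Span 1893 mm holds 13 pickets of 99 mm with 14 equal gaps: ⌊(1893 − 13·99) / 14⌋ = 43 mm.


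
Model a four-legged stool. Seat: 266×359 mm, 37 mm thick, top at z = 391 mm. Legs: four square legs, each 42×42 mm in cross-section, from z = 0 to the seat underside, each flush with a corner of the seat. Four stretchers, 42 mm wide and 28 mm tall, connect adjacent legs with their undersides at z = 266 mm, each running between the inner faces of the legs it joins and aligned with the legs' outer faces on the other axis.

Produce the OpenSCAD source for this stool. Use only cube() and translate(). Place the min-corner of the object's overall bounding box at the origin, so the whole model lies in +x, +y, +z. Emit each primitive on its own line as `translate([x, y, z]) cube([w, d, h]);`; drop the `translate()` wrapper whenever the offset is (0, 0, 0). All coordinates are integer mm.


translate([0, 0, 354]) cube([266, 359, 37]);
cube([42, 42, 354]);
translate([224, 0, 0]) cube([42, 42, 354]);
translate([0, 317, 0]) cube([42, 42, 354]);
translate([224, 317, 0]) cube([42, 42, 354]);
translate([42, 0, 266]) cube([182, 42, 28]);
translate([42, 317, 266]) cube([182, 42, 28]);
translate([0, 42, 266]) cube([42, 275, 28]);
translate([224, 42, 266]) cube([42, 275, 28]);


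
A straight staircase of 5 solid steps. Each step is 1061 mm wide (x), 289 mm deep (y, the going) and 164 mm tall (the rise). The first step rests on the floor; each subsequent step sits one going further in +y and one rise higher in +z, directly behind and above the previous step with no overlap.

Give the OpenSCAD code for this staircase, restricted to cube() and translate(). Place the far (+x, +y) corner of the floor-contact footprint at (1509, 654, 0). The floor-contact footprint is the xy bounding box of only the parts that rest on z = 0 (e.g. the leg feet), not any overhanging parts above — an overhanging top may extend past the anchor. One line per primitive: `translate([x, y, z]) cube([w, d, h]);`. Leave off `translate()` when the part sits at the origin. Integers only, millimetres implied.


translate([448, 365, 0]) cube([1061, 289, 164]);
translate([448, 654, 164]) cube([1061, 289, 164]);
translate([448, 943, 328]) cube([1061, 289, 164]);
translate([448, 1232, 492]) cube([1061, 289, 164]);
translate([448, 1521, 656]) cube([1061, 289, 164]);


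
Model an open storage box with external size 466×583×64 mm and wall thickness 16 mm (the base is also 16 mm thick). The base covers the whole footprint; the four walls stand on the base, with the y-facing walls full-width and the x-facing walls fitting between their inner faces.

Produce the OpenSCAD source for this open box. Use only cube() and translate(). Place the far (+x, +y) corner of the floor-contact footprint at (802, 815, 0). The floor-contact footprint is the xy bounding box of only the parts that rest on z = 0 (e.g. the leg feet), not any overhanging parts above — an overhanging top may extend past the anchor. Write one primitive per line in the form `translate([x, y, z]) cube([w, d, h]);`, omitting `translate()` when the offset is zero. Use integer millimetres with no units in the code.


translate([336, 232, 0]) cube([466, 583, 16]);
translate([336, 232, 16]) cube([466, 16, 48]);
translate([336, 799, 16]) cube([466, 16, 48]);
translate([336, 248, 16]) cube([16, 551, 48]);
translate([786, 248, 16]) cube([16, 551, 48]);


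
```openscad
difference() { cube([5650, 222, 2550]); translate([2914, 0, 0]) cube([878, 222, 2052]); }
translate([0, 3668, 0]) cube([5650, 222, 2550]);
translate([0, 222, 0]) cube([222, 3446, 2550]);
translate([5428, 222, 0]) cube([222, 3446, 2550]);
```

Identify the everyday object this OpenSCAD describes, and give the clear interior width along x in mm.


A single room. The interior width is 5206 mm.

Four walls enclosing a rectangle with a door in the front wall — a room. Outside width 5650 minus two 222 mm walls gives 5206 mm.


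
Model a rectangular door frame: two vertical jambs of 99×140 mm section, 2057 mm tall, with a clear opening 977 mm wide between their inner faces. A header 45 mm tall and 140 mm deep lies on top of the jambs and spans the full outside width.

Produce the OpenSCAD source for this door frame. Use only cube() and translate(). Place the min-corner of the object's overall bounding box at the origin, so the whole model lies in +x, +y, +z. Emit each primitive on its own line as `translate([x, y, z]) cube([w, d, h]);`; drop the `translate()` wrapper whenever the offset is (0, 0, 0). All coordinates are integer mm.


cube([99, 140, 2057]);
translate([1076, 0, 0]) cube([99, 140, 2057]);
translate([0, 0, 2057]) cube([1175, 140, 45]);


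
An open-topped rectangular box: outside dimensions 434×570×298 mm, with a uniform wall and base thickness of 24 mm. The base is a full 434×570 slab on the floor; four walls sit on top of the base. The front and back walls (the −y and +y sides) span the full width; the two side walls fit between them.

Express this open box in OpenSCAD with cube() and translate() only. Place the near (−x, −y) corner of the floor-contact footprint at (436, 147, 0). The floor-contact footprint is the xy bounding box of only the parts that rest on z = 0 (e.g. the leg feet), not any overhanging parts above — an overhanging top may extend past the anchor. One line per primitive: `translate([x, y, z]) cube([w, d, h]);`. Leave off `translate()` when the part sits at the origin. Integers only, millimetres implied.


translate([436, 147, 0]) cube([434, 570, 24]);
translate([436, 147, 24]) cube([434, 24, 274]);
translate([436, 693, 24]) cube([434, 24, 274]);
translate([436, 171, 24]) cube([24, 522, 274]);
translate([846, 171, 24]) cube([24, 522, 274]);


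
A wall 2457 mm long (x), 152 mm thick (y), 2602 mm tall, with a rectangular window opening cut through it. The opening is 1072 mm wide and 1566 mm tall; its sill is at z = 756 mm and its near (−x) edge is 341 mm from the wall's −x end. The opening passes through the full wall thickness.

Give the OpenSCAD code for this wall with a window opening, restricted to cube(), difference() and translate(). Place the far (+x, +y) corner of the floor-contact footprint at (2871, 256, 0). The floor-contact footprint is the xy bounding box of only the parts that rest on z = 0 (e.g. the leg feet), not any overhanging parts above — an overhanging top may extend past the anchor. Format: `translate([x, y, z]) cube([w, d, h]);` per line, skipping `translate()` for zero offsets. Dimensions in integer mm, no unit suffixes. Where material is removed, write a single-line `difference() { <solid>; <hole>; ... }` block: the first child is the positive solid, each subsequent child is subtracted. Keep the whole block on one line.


difference() { translate([414, 104, 0]) cube([2457, 152, 2602]); translate([755, 104, 756]) cube([1072, 152, 1566]); }


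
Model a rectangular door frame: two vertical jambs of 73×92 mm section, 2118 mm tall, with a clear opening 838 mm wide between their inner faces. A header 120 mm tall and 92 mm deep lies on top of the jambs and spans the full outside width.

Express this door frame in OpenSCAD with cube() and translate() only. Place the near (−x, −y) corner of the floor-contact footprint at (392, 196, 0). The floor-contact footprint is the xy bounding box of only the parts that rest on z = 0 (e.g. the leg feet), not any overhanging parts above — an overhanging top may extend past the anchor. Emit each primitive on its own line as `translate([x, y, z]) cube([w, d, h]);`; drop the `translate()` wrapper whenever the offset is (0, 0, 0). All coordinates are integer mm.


translate([392, 196, 0]) cube([73, 92, 2118]);
translate([1303, 196, 0]) cube([73, 92, 2118]);
translate([392, 196, 2118]) cube([984, 92, 120]);


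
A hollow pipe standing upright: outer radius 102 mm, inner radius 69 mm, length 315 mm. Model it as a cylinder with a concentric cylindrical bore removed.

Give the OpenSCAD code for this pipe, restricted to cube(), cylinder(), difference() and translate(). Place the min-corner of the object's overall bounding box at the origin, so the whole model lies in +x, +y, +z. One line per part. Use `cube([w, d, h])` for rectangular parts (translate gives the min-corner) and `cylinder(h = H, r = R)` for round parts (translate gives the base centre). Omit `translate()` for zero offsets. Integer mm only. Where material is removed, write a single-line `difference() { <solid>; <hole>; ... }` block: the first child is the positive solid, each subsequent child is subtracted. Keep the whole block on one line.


difference() { translate([102, 102, 0]) cylinder(h = 315, r = 102); translate([102, 102, 0]) cylinder(h = 315, r = 69); }


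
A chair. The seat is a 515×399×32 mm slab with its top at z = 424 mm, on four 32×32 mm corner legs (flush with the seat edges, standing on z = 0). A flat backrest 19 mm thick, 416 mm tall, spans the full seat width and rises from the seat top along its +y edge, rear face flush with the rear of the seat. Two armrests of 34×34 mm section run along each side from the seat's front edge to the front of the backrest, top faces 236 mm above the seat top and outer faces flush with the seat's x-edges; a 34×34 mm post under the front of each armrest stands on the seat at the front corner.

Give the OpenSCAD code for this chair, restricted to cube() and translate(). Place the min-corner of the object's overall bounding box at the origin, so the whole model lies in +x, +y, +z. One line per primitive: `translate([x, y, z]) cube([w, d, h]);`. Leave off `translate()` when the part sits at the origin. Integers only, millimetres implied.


// leg_h = 424 - 32 = 392
// arm post h = 236 - 34 = 202
translate([0, 0, 392]) cube([515, 399, 32]);
cube([32, 32, 392]);
translate([483, 0, 0]) cube([32, 32, 392]);
translate([0, 367, 0]) cube([32, 32, 392]);
translate([483, 367, 0]) cube([32, 32, 392]);
translate([0, 380, 424]) cube([515, 19, 416]);
translate([0, 0, 626]) cube([34, 380, 34]);
translate([481, 0, 626]) cube([34, 380, 34]);
translate([0, 0, 424]) cube([34, 34, 202]);
translate([481, 0, 424]) cube([34, 34, 202]);
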